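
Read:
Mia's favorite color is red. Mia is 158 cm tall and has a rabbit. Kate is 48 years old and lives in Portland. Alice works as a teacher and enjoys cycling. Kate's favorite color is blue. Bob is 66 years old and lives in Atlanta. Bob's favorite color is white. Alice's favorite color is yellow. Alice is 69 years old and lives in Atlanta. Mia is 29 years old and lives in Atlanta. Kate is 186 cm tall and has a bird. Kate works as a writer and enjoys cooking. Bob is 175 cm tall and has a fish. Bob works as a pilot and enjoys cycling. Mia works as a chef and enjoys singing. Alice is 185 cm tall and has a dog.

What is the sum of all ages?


48+66+29+69 = 212

212


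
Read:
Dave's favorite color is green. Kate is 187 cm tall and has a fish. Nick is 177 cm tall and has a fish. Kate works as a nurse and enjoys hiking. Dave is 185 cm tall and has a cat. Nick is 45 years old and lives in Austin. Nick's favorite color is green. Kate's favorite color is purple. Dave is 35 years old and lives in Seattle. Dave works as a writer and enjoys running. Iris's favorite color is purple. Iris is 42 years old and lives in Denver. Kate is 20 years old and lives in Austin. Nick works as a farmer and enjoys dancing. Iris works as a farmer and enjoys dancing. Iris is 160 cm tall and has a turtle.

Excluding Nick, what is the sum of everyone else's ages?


Sum (excluding Nick): 97

97


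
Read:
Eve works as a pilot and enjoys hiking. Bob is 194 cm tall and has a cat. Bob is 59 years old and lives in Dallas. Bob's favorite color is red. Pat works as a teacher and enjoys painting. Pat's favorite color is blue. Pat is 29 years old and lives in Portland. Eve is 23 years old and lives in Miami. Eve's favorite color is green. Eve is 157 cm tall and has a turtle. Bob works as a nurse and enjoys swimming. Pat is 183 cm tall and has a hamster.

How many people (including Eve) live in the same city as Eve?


Eve lives in Miami. Count = 1

1


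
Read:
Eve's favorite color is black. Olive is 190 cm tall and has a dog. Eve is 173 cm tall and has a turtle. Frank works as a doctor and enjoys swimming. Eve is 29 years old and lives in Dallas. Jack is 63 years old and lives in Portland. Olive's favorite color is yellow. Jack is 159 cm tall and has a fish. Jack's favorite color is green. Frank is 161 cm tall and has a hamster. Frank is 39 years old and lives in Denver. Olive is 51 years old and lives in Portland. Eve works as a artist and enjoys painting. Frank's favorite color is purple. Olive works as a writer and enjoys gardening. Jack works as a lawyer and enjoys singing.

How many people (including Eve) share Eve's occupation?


Eve is a artist. Count = 1

1


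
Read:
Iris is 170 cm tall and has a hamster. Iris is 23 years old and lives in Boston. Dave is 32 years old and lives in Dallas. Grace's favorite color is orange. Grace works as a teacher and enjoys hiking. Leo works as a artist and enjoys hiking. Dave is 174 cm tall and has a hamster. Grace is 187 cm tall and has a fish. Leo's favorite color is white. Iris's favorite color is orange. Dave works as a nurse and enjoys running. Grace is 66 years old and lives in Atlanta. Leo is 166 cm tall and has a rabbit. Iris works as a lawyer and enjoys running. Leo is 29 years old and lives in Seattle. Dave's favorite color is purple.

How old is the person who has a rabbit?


Person with rabbit is Leo, age 29

29


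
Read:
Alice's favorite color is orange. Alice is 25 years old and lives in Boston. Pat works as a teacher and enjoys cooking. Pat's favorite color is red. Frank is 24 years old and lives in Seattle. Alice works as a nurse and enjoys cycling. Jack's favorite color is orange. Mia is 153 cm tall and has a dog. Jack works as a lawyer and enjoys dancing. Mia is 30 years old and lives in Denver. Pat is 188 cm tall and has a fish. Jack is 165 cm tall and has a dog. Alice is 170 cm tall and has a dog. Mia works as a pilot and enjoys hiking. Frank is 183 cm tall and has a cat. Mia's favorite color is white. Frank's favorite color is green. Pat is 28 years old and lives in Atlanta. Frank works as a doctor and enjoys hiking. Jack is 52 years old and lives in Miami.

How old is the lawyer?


The lawyer is Jack, age 52

52


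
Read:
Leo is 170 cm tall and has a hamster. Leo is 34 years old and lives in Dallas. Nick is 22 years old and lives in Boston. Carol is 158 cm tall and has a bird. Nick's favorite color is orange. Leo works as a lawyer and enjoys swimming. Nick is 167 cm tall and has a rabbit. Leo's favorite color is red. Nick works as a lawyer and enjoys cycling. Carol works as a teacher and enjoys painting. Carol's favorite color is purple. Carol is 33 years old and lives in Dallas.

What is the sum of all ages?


33+22+34 = 89

89


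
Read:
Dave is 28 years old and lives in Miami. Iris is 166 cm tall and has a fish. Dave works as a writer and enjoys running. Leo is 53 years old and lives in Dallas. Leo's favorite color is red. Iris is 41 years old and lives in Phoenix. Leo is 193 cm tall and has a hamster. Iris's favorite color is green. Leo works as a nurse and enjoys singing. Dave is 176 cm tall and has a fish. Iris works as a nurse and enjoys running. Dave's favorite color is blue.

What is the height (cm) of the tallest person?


Tallest: Leo at 193 cm

193


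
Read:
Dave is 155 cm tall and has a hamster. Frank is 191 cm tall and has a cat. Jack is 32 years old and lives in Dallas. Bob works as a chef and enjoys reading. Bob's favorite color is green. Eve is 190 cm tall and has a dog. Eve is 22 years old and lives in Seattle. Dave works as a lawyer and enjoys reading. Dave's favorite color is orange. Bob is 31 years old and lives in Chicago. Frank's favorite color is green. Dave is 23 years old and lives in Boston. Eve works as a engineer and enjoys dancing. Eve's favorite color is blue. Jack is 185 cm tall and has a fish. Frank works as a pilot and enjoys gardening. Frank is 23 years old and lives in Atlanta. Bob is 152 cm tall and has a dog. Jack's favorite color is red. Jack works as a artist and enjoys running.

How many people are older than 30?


Filter: 2

2


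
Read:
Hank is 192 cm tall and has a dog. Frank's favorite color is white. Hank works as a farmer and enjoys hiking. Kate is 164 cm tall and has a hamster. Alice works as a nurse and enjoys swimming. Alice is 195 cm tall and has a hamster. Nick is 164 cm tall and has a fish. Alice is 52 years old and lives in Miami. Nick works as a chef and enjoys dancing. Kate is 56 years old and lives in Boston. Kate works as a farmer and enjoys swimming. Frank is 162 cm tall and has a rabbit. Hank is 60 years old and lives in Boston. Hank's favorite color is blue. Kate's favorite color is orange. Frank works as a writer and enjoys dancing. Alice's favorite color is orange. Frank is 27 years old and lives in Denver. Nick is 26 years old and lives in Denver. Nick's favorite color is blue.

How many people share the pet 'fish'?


Count: 1

1


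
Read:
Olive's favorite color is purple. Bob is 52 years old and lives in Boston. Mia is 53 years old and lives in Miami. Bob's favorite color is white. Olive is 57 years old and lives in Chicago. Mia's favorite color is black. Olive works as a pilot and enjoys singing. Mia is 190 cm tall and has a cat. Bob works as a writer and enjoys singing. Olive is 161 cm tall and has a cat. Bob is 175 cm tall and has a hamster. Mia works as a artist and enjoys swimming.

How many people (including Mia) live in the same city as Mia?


Mia lives in Miami. Count = 1

1


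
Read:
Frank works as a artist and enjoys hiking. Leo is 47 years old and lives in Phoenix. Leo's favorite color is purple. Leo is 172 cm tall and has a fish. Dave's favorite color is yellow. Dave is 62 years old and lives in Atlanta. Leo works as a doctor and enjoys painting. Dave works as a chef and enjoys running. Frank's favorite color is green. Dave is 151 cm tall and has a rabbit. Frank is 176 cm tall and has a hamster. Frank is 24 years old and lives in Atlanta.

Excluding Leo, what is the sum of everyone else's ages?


Sum (excluding Leo): 86

86


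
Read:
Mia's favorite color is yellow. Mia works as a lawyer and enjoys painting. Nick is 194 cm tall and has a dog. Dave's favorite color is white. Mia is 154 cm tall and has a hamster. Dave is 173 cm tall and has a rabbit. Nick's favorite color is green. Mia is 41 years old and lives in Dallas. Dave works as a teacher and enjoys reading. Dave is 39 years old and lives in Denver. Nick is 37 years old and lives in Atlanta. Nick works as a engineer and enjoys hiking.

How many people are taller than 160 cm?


Taller than 160: 2

2


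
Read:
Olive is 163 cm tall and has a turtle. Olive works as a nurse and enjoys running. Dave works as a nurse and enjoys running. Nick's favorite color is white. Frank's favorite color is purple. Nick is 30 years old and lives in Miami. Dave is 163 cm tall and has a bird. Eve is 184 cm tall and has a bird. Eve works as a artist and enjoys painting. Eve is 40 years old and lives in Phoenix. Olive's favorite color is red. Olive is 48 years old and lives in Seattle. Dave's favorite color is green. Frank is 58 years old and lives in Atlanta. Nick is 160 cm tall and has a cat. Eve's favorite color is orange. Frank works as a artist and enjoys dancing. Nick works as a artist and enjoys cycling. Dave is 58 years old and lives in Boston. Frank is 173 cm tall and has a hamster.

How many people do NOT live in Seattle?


Not in Seattle: 4

4


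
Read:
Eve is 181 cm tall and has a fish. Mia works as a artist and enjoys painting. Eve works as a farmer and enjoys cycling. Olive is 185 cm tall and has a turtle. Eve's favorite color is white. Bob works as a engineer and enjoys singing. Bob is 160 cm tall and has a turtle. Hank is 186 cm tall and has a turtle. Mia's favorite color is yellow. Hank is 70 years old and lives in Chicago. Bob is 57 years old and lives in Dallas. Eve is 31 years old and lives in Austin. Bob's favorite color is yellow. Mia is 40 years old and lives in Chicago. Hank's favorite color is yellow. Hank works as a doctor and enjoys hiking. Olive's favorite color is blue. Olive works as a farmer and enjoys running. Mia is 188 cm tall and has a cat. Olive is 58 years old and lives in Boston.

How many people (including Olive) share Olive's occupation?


Olive is a farmer. Count = 2

2


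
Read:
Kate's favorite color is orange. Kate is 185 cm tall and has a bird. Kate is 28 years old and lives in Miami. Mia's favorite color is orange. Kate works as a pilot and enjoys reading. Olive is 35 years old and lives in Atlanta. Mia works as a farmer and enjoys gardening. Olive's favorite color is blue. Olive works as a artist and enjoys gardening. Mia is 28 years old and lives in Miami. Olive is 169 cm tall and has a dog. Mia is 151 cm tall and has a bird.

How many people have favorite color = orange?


Count: 2

2


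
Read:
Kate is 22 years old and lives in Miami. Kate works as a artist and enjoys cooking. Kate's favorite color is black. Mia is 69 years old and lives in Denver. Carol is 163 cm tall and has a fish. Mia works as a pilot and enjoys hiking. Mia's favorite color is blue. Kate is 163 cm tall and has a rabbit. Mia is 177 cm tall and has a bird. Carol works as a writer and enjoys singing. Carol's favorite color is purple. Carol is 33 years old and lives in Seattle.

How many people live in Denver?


Count in Denver: 1

1


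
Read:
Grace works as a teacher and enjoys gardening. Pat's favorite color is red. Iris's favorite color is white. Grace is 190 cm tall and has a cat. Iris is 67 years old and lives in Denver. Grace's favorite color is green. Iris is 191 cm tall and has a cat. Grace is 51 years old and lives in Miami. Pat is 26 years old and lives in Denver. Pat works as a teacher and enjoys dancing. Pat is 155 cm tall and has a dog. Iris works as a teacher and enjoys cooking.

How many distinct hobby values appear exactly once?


Unique hobby values: 3

3


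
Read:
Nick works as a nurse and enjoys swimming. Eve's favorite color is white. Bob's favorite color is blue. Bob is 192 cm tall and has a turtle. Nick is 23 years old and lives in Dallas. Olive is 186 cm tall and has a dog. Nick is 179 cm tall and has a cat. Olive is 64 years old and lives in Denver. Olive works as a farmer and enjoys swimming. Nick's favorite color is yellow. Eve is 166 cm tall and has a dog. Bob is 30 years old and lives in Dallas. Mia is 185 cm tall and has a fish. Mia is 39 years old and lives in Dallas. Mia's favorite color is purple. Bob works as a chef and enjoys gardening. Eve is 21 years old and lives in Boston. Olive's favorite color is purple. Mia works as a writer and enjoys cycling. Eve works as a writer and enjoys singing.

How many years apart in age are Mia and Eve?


39 vs 21, diff = 18

18


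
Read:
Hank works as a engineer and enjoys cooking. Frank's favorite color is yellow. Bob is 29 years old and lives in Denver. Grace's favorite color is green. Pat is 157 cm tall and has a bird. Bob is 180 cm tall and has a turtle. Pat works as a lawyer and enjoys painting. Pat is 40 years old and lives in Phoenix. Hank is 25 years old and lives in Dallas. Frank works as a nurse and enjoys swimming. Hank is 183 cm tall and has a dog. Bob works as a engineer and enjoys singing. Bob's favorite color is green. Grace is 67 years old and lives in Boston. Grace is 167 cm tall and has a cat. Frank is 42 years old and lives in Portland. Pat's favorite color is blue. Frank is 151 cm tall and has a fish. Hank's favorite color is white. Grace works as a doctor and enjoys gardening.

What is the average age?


Sum=203, n=5, avg=40.6

40.6


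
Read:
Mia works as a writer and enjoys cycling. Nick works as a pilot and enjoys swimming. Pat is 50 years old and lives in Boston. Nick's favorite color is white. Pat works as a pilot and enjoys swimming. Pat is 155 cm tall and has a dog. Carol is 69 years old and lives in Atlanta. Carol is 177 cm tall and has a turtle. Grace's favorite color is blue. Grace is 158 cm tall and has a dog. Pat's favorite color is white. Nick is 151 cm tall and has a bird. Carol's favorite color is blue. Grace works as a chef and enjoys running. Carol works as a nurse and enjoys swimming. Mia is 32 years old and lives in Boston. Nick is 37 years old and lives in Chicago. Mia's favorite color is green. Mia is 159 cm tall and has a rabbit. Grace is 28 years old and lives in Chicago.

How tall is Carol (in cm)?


Carol is 177 cm tall

177


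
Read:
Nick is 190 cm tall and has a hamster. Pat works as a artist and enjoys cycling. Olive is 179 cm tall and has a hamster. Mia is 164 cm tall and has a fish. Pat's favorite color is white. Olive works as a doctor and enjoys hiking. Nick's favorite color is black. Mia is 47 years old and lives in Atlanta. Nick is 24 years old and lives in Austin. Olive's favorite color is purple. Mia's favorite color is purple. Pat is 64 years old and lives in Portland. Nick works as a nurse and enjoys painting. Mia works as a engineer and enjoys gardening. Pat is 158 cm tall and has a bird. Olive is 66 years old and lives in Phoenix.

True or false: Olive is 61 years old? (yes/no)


Olive is actually 66. no

no


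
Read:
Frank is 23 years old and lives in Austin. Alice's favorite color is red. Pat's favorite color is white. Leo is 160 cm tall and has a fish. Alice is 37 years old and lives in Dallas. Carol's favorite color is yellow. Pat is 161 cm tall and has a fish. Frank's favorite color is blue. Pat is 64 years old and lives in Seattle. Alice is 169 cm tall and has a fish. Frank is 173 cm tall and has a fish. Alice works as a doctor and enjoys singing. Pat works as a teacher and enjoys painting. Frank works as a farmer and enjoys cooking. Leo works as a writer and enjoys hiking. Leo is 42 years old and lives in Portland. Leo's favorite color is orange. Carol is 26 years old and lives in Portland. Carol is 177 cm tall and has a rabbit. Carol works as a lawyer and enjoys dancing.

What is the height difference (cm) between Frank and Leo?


|173 - 160| = 13

13


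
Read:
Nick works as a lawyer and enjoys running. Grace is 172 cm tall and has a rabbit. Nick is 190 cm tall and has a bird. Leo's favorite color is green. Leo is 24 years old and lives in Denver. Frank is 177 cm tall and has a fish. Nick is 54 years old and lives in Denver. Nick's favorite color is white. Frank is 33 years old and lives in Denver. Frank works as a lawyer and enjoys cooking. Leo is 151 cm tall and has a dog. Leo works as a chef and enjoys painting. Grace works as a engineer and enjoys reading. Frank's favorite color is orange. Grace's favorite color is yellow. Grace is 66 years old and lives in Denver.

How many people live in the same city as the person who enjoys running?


Person with hobby running is Nick, city Denver. Count = 4

4


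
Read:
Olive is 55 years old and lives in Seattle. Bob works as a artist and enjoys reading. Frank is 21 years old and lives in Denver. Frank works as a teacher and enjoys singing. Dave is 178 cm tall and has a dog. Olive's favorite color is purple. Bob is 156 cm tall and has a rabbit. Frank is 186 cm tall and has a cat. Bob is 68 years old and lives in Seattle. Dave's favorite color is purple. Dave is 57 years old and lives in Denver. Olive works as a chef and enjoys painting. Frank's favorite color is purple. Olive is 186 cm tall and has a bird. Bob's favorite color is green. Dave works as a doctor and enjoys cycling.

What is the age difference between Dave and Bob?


|57 - 68| = 11

11


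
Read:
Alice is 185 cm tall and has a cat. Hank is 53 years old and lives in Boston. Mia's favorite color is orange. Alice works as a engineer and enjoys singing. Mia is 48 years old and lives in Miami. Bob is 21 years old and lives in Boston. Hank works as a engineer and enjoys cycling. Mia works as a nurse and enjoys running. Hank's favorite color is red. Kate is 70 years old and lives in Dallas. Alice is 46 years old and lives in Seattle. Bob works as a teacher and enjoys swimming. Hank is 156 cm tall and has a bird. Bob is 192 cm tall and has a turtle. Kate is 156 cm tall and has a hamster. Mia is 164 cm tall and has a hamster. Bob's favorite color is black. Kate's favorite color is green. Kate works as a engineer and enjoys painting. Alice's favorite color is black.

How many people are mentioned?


People: Bob, Kate, Alice, Hank, Mia. Count = 5

5


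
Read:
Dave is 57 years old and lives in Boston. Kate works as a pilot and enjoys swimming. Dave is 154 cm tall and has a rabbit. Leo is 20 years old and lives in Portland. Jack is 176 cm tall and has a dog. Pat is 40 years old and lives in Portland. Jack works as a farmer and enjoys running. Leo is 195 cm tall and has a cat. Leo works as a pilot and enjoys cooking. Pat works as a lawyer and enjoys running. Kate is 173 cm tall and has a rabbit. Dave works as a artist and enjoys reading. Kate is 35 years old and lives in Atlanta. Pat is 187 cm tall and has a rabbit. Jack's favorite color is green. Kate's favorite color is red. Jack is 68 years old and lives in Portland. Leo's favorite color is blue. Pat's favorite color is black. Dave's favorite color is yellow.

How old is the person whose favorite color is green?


Person with favorite color=green is Jack, age 68

68


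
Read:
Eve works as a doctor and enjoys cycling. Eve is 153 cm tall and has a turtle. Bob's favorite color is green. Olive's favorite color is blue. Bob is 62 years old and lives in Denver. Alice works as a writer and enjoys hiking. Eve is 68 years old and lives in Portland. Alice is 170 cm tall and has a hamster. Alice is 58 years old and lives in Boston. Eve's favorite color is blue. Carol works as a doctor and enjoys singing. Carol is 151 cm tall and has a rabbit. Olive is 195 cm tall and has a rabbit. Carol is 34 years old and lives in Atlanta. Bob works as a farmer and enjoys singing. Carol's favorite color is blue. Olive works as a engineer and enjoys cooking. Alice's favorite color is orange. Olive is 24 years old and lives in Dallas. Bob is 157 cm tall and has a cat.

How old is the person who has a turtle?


Person with turtle is Eve, age 68

68


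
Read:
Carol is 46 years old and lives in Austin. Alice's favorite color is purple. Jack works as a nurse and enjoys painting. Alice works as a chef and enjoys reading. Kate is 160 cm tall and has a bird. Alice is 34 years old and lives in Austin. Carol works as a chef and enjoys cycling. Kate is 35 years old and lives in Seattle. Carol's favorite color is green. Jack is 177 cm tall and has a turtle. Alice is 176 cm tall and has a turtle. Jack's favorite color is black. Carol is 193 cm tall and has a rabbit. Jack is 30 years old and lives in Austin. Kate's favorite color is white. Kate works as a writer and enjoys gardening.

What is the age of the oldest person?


Oldest: Carol at 46

46


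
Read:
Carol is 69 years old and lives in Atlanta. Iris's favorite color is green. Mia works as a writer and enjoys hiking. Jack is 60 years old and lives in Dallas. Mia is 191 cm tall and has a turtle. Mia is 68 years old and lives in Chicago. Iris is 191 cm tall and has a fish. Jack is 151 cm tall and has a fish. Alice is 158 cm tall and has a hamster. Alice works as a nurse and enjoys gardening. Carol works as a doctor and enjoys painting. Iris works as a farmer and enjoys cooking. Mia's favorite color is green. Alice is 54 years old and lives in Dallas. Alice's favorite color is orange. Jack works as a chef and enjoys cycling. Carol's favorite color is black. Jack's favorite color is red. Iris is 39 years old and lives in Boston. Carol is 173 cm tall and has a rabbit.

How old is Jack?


Jack is 60 years old

60


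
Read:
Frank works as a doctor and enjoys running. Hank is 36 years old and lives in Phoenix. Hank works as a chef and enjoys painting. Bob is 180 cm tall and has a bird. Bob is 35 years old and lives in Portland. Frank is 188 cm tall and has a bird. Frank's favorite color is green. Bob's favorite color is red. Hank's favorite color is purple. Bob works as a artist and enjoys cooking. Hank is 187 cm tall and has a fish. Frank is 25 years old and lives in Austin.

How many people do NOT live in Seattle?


Not in Seattle: 3

3


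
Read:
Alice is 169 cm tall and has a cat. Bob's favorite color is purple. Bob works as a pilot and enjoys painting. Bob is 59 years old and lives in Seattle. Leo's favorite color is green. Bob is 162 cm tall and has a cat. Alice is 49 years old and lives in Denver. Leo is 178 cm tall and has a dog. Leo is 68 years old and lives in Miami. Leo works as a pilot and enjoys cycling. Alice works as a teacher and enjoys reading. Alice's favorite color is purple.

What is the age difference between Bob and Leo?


|59 - 68| = 9

9


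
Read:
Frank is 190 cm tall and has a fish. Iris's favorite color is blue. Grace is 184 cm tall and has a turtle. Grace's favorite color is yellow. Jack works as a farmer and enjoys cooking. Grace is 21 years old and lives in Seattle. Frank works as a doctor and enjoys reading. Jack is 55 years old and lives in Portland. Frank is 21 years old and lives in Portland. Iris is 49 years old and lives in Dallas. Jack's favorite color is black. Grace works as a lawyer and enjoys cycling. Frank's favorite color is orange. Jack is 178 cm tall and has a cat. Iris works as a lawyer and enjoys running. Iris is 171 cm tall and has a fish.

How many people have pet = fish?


Count: 2

2


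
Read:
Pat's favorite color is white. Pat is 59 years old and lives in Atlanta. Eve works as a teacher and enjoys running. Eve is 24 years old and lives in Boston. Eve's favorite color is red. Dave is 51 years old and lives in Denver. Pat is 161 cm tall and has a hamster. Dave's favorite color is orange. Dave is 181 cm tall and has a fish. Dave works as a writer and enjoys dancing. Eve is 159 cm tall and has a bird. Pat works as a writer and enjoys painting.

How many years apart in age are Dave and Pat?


51 vs 59, diff = 8

8


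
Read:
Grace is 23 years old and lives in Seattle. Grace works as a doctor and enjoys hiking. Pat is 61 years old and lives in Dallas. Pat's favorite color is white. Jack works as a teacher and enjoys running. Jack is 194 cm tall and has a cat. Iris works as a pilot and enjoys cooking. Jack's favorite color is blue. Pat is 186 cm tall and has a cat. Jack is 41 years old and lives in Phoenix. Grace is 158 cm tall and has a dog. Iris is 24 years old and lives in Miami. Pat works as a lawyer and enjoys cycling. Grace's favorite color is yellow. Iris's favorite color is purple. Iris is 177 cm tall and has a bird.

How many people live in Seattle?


Count in Seattle: 1

1


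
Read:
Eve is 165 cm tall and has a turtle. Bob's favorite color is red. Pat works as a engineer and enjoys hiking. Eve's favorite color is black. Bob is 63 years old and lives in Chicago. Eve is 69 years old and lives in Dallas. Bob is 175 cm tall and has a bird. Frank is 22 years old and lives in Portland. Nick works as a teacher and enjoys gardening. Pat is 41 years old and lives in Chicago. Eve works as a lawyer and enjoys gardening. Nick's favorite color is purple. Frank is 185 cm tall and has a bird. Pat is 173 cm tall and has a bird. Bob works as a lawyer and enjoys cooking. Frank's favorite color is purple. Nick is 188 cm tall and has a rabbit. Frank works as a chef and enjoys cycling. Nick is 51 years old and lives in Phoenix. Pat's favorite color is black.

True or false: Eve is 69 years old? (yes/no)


Eve is actually 69. yes

yes


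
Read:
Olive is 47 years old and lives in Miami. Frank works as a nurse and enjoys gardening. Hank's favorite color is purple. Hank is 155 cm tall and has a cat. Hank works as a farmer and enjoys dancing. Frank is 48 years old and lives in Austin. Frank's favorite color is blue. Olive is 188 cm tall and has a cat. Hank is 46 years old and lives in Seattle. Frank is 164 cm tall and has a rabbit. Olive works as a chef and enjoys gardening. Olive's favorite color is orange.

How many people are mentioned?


People: Frank, Olive, Hank. Count = 3

3


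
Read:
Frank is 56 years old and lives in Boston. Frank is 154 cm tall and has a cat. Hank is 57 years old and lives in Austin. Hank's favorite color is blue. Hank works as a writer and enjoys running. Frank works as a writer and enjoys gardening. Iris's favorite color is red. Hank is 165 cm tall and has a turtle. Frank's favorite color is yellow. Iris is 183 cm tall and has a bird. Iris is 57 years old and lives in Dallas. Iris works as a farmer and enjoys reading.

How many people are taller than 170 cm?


Taller than 170: 1

1


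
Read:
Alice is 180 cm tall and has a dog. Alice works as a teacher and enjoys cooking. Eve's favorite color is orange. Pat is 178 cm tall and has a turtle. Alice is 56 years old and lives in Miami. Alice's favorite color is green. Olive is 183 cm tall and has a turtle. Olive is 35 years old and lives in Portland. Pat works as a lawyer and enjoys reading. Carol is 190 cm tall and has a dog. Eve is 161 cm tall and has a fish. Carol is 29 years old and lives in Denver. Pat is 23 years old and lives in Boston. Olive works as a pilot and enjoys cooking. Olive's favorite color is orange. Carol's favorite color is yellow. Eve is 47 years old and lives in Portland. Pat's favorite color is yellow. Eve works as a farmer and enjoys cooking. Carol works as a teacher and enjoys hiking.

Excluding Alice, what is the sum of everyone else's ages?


Sum (excluding Alice): 134

134


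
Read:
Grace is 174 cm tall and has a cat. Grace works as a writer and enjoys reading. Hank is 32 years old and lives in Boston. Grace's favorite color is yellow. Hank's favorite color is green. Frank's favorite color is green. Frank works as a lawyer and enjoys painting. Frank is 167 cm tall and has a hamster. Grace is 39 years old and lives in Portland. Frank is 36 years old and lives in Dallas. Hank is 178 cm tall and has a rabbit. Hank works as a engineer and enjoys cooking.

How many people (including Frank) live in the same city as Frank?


Frank lives in Dallas. Count = 1

1


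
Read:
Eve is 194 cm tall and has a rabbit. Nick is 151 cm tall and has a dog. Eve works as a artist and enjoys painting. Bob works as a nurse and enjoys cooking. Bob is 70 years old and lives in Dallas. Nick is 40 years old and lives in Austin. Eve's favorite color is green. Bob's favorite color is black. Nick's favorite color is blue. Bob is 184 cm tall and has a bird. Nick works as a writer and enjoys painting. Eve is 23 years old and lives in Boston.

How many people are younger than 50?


Filter: 2

2


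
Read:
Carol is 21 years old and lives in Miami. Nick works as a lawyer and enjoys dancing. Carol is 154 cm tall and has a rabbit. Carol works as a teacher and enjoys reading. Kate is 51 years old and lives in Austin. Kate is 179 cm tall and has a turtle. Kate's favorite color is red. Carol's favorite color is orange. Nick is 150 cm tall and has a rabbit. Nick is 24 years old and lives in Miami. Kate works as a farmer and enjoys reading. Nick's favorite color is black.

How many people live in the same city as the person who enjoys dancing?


Person with hobby dancing is Nick, city Miami. Count = 2

2


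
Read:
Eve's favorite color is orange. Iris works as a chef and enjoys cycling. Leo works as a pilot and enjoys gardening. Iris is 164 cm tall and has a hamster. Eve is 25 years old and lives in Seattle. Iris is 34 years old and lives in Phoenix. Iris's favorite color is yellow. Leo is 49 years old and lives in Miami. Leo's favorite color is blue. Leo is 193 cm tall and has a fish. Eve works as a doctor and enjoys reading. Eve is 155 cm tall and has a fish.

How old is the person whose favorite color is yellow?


Person with favorite color=yellow is Iris, age 34

34


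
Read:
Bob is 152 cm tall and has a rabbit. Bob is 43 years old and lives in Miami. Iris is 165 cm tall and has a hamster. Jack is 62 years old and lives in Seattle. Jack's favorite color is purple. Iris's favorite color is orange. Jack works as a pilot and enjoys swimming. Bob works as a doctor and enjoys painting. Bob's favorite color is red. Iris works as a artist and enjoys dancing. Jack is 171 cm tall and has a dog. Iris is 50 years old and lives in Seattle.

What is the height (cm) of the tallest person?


Tallest: Jack at 171 cm

171


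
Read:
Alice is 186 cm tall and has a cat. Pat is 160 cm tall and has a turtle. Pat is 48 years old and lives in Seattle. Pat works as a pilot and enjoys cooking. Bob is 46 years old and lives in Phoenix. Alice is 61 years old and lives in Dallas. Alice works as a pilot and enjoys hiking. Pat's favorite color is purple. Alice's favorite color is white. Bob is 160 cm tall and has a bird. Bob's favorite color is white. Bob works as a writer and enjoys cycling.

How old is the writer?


The writer is Bob, age 46

46


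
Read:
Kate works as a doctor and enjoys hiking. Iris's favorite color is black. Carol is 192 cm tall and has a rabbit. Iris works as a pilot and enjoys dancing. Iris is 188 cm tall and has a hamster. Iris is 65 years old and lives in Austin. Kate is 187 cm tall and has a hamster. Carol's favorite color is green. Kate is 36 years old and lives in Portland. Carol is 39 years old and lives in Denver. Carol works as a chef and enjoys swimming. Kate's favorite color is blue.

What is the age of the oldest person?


Oldest: Iris at 65

65


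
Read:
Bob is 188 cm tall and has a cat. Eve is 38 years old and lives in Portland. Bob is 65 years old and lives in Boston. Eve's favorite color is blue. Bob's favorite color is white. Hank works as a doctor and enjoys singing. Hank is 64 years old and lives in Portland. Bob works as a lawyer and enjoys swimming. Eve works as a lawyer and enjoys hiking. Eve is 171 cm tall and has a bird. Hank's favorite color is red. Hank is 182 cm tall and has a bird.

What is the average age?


Sum=167, n=3, avg=55.67

55.67


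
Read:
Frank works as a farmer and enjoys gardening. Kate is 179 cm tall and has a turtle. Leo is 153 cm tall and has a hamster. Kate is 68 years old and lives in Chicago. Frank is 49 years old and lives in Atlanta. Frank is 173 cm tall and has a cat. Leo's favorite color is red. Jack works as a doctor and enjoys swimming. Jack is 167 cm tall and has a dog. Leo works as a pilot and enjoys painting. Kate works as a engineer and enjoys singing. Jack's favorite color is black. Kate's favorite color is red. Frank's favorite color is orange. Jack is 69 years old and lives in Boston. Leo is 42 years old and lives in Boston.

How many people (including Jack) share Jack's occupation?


Jack is a doctor. Count = 1

1


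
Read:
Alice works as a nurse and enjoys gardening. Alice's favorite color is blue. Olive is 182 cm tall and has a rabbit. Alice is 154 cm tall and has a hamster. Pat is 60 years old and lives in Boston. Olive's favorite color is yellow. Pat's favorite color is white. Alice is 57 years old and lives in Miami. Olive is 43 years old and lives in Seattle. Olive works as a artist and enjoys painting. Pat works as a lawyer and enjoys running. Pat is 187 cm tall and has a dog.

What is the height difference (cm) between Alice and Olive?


|154 - 182| = 28

28


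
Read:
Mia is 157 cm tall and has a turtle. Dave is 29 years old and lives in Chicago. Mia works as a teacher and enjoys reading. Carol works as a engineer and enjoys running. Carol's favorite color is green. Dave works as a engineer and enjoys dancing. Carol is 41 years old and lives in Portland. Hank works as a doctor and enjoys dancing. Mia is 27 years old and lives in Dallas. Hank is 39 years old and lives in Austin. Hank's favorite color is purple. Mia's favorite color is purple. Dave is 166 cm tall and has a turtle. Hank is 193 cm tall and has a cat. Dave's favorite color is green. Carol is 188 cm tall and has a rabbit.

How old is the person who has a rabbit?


Person with rabbit is Carol, age 41

41


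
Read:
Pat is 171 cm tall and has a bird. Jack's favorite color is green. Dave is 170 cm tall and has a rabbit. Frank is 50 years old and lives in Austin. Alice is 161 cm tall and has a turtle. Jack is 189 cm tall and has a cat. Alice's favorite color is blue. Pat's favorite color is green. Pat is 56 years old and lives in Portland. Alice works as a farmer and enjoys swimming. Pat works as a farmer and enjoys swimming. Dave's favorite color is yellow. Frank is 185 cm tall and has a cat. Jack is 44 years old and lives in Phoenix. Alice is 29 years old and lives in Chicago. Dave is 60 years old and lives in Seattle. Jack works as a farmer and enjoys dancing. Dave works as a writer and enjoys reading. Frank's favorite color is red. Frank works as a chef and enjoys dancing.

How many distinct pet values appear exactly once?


Unique pet values: 3

3


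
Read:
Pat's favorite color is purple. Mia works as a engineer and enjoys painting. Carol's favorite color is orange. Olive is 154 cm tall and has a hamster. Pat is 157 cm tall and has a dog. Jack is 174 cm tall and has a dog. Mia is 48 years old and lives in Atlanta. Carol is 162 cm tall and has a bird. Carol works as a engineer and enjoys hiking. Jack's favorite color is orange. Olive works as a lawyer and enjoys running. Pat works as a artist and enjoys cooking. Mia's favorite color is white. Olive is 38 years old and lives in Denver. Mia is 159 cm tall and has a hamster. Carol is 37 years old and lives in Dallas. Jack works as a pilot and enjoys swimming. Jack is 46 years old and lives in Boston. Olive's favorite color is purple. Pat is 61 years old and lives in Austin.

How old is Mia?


Mia is 48 years old

48


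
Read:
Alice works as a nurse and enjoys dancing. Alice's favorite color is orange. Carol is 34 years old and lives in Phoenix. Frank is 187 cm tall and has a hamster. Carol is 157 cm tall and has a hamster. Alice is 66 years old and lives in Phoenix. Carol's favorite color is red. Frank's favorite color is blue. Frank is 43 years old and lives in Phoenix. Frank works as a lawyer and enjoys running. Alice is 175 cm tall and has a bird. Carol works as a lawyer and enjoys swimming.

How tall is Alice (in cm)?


Alice is 175 cm tall

175


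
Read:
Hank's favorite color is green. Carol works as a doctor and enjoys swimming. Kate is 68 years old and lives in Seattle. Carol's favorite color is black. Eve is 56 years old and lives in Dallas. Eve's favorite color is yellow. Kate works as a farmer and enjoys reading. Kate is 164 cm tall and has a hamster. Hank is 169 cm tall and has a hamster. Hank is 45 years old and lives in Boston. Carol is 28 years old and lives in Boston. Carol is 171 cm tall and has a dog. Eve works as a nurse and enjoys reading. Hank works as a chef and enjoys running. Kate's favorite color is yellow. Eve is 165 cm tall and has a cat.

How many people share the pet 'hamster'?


Count: 2

2


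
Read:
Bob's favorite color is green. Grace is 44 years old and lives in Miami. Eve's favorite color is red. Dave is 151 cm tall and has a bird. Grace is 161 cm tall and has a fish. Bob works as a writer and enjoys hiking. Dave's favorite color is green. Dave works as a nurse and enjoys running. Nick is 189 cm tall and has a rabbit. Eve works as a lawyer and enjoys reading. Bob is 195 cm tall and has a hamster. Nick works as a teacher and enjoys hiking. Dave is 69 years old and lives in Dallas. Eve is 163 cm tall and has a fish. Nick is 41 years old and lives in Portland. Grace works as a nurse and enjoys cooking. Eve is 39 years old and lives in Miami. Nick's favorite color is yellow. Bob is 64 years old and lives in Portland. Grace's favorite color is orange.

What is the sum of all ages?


44+64+41+39+69 = 257

257


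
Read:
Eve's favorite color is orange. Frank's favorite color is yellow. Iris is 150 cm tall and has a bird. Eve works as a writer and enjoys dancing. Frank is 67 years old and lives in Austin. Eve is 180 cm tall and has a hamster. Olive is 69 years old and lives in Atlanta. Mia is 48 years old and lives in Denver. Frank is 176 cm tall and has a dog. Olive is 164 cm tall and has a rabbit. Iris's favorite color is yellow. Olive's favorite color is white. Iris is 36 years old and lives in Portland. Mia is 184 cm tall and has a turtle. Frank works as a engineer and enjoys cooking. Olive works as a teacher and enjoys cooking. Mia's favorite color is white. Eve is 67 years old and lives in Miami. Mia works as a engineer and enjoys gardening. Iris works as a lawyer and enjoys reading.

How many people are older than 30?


Filter: 5

5


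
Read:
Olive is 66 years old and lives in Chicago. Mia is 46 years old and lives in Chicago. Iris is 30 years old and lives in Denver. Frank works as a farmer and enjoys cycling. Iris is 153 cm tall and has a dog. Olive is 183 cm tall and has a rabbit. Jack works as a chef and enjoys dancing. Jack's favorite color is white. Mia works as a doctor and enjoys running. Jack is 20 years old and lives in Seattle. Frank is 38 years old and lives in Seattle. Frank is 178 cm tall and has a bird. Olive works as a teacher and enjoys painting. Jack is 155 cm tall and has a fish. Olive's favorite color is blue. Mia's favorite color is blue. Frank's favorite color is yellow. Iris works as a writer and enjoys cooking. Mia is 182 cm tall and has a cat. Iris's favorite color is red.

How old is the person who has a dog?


Person with dog is Iris, age 30

30


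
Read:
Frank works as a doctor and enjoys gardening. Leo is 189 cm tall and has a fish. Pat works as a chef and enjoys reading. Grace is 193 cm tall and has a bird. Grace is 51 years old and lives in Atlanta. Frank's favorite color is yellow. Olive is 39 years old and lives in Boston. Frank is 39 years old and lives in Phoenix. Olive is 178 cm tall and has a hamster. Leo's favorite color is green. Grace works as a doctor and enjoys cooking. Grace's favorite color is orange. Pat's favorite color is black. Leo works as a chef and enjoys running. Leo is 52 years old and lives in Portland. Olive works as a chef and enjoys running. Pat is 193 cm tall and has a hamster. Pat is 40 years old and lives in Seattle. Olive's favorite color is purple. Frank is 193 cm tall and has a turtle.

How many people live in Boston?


Count in Boston: 1

1
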